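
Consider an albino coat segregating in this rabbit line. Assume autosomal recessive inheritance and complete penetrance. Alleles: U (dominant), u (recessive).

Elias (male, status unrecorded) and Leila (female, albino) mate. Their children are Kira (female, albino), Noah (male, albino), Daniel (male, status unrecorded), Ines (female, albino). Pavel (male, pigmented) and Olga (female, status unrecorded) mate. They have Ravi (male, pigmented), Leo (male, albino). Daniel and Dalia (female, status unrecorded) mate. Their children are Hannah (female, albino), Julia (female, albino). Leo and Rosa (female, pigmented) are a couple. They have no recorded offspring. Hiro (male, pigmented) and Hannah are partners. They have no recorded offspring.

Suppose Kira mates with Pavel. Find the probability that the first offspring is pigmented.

1/2

Kira is albino, so Kira is uu.
Pavel is pigmented so carries U and passed u to Leo (uu), so Pavel is Uu.
The cross gives 1/2 Uu : 1/2 uu, so P(offspring is pigmented) = 1/2.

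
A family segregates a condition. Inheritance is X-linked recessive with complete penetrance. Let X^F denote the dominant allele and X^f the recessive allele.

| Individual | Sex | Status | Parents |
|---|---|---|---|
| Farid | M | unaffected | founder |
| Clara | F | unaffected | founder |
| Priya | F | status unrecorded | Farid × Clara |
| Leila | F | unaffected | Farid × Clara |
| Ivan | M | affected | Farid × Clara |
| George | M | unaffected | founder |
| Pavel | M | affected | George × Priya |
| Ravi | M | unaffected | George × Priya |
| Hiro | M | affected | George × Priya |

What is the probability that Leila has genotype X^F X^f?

Farid is unaffected, so Farid is X^F Y.
Clara is unaffected so carries F and passed f to Priya (X^F X^f, whose F came from Farid), so Clara is X^F X^f.
Their cross gives offspring ratios 1/2 X^F X^F : 1/2 X^F X^f. Conditioning on Leila being unaffected, P(X^F X^f) = 1/2 / 1 = 1/2.

1/2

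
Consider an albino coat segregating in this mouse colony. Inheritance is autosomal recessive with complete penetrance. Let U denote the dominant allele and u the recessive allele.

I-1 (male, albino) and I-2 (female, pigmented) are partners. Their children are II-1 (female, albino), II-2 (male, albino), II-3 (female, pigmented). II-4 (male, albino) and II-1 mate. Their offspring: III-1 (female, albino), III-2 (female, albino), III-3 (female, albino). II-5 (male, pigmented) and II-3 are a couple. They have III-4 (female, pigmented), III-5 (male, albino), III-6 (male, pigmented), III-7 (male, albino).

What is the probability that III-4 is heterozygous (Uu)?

II-5 is pigmented so carries U and passed u to III-5 (uu), so II-5 is Uu.
II-3 is pigmented so carries U and received u from I-1 (uu), so II-3 is Uu.
Their cross gives offspring ratios 1/4 UU : 1/2 Uu : 1/4 uu. Conditioning on III-4 being pigmented, P(Uu) = 1/2 / 3/4 = 2/3.

2/3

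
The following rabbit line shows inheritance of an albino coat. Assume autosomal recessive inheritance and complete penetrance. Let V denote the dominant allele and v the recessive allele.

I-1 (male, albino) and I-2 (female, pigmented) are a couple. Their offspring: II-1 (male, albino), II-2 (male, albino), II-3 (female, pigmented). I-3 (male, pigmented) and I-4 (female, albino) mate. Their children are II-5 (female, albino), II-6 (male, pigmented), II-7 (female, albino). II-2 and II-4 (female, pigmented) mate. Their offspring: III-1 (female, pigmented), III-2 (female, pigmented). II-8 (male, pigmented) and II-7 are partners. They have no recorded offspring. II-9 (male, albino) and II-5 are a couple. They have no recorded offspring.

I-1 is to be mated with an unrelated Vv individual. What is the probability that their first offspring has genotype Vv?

1/2

I-1 is albino, so I-1 is vv.
The cross gives 1/2 Vv : 1/2 vv, so P(offspring has genotype Vv) = 1/2.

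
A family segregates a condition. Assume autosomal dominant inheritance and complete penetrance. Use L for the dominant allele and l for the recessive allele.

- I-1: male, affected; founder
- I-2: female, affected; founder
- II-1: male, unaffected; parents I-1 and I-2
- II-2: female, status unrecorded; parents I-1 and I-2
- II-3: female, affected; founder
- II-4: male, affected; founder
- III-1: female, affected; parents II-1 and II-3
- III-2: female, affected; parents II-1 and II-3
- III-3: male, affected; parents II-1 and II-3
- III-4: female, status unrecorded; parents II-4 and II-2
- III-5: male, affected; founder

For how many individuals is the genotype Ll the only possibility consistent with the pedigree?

Obligate heterozygotes: I-1 is affected so carries L and passed l to II-1 (ll), so I-1 is Ll; I-2 is affected so carries L and passed l to II-1 (ll), so I-2 is Ll; III-1 is affected so carries L and received l from II-1 (ll), so III-1 is Ll; III-2 is affected so carries L and received l from II-1 (ll), so III-2 is Ll; III-3 is affected so carries L and received l from II-1 (ll), so III-3 is Ll.
Every other individual is either homozygous by phenotype or has at least one consistent homozygous assignment, so the count is 5.

5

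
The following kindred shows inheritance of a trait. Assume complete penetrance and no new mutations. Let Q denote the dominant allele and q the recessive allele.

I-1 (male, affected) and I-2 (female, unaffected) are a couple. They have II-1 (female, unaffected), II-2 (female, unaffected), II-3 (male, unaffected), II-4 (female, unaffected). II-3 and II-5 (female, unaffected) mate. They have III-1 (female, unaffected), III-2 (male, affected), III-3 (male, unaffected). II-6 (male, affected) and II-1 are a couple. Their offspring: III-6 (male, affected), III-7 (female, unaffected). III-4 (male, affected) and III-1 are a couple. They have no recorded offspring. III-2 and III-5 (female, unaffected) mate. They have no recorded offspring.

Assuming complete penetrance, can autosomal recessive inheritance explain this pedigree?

A consistent assignment under autosomal recessive exists: I-1 qq, I-2 QQ, II-1 Qq, II-2 Qq, II-3 Qq, II-4 Qq, II-5 Qq, II-6 qq, III-1 QQ, III-2 qq, III-3 QQ, III-4 qq, III-5 QQ, III-6 qq, III-7 Qq.
In this assignment every recorded phenotype matches its genotype and every non-founder's genotype is obtainable from its parents' genotypes, so the pedigree is consistent.

Yes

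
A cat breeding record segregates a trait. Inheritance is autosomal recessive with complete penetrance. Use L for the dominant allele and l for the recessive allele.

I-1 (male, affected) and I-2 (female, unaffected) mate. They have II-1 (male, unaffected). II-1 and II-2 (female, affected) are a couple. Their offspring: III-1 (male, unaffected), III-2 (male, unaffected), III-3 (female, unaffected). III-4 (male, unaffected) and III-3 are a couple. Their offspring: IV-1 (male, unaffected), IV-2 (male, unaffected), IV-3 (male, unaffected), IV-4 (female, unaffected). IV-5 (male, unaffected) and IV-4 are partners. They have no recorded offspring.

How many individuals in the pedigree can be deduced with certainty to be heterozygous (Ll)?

4

Obligate heterozygotes: II-1 is unaffected so carries L and received l from I-1 (ll), so II-1 is Ll; III-1 is unaffected so carries L and received l from II-2 (ll), so III-1 is Ll; III-2 is unaffected so carries L and received l from II-2 (ll), so III-2 is Ll; III-3 is unaffected so carries L and received l from II-2 (ll), so III-3 is Ll.
Every other individual is either homozygous by phenotype or has at least one consistent homozygous assignment, so the count is 4.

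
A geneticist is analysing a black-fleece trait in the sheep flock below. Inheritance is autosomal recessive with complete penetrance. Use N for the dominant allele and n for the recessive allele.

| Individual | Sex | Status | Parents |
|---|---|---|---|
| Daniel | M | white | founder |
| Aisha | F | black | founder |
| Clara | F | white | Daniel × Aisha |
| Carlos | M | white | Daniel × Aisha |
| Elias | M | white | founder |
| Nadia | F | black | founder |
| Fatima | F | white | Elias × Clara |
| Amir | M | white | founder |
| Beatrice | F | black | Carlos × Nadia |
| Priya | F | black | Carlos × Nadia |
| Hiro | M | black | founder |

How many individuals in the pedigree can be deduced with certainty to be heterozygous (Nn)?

2

Obligate heterozygotes: Clara is white so carries N and received n from Aisha (nn), so Clara is Nn; Carlos is white so carries N and received n from Aisha (nn), so Carlos is Nn.
Every other individual is either homozygous by phenotype or has at least one consistent homozygous assignment, so the count is 2.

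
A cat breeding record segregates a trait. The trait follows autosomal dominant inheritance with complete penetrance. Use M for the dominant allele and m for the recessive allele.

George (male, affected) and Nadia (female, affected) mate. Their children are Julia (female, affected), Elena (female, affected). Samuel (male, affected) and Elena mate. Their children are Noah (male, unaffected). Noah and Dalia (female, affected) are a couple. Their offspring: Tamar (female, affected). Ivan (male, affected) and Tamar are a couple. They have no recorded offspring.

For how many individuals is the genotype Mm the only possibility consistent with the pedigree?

3

Obligate heterozygotes: Elena is affected so carries M and passed m to Noah (mm), so Elena is Mm; Samuel is affected so carries M and passed m to Noah (mm), so Samuel is Mm; Tamar is affected so carries M and received m from Noah (mm), so Tamar is Mm.
Every other individual is either homozygous by phenotype or has at least one consistent homozygous assignment, so the count is 3.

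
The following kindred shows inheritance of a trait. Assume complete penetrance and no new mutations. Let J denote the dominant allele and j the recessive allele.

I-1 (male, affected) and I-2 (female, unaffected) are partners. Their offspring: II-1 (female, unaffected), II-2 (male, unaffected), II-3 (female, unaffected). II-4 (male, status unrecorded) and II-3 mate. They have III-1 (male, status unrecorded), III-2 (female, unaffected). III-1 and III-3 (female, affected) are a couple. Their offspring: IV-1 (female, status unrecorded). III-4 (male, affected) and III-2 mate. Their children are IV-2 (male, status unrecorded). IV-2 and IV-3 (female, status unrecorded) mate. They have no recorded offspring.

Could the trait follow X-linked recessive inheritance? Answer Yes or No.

Yes

A consistent assignment under X-linked recessive exists: I-1 X^j Y, I-2 X^J X^J, II-1 X^J X^j, II-2 X^J Y, II-3 X^J X^j, II-4 X^J Y, III-1 X^J Y, III-2 X^J X^J, III-3 X^j X^j, III-4 X^j Y, IV-1 X^J X^j, IV-2 X^J Y, IV-3 X^J X^J.
In this assignment every recorded phenotype matches its genotype and every non-founder's genotype is obtainable from its parents' genotypes, so the pedigree is consistent.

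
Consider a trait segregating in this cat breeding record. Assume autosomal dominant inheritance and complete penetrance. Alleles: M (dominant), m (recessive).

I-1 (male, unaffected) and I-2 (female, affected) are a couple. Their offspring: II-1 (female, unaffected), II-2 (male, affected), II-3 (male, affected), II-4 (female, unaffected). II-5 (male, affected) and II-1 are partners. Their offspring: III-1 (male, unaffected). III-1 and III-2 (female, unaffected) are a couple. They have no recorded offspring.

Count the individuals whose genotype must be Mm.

4

Obligate heterozygotes: I-2 is affected so carries M and passed m to II-1 (mm), so I-2 is Mm; II-2 is affected so carries M and received m from I-1 (mm), so II-2 is Mm; II-3 is affected so carries M and received m from I-1 (mm), so II-3 is Mm; II-5 is affected so carries M and passed m to III-1 (mm), so II-5 is Mm.
Every other individual is either homozygous by phenotype or has at least one consistent homozygous assignment, so the count is 4.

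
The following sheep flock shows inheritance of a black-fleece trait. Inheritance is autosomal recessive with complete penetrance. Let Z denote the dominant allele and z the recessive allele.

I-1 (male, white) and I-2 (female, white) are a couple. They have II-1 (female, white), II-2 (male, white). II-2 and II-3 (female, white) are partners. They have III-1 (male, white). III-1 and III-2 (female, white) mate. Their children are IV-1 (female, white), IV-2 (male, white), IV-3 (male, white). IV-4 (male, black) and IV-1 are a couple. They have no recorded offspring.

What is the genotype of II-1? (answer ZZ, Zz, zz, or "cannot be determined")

cannot be determined

II-1's phenotype allows ZZ or Zz, and no parent or child forces a single allele at both positions; consistent genotype assignments exist with II-1 as ZZ or Zz.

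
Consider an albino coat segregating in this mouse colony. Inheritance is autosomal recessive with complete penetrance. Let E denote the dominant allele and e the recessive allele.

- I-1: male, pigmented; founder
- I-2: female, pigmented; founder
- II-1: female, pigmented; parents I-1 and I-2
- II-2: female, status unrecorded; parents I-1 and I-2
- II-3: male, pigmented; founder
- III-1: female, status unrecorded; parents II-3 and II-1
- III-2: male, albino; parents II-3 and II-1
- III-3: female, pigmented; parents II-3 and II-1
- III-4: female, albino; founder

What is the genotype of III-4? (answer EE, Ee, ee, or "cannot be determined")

ee

III-4 is albino, so III-4 is ee.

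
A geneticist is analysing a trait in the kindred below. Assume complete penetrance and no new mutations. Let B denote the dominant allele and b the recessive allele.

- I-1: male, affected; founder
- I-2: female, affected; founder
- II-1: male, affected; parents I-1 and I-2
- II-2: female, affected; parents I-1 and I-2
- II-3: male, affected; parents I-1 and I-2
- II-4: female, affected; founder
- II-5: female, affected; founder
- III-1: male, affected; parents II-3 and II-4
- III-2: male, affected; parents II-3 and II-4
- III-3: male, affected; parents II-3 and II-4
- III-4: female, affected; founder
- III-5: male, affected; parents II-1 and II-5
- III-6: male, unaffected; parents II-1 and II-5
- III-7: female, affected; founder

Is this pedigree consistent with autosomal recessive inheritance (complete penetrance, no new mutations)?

No

Under autosomal recessive, III-6 (unaffected, male) cannot arise from II-1 (affected) × II-5 (affected).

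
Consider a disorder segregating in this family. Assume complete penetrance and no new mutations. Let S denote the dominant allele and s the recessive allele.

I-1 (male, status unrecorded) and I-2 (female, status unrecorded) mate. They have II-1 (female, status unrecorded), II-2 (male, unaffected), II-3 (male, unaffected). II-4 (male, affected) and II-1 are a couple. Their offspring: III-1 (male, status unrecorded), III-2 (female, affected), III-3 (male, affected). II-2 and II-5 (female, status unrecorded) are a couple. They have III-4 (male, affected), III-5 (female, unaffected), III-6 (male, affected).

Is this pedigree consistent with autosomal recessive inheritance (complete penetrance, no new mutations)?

A consistent assignment under autosomal recessive exists: I-1 SS, I-2 Ss, II-1 Ss, II-2 Ss, II-3 SS, II-4 ss, II-5 Ss, III-1 Ss, III-2 ss, III-3 ss, III-4 ss, III-5 SS, III-6 ss.
In this assignment every recorded phenotype matches its genotype and every non-founder's genotype is obtainable from its parents' genotypes, so the pedigree is consistent.

Yes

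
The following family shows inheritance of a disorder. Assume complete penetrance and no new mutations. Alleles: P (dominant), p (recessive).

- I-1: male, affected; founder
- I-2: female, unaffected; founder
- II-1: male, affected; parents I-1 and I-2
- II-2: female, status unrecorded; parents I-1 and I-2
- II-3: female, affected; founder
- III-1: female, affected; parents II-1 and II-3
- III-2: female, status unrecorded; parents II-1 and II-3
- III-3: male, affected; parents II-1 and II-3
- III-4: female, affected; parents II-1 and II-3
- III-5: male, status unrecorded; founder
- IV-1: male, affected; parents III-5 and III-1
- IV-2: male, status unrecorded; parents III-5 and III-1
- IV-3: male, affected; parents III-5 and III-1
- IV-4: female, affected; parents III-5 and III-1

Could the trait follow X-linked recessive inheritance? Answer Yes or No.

A consistent assignment under X-linked recessive exists: I-1 X^p Y, I-2 X^P X^p, II-1 X^p Y, II-2 X^P X^p, II-3 X^p X^p, III-1 X^p X^p, III-2 X^p X^p, III-3 X^p Y, III-4 X^p X^p, III-5 X^p Y, IV-1 X^p Y, IV-2 X^p Y, IV-3 X^p Y, IV-4 X^p X^p.
In this assignment every recorded phenotype matches its genotype and every non-founder's genotype is obtainable from its parents' genotypes, so the pedigree is consistent.

Yes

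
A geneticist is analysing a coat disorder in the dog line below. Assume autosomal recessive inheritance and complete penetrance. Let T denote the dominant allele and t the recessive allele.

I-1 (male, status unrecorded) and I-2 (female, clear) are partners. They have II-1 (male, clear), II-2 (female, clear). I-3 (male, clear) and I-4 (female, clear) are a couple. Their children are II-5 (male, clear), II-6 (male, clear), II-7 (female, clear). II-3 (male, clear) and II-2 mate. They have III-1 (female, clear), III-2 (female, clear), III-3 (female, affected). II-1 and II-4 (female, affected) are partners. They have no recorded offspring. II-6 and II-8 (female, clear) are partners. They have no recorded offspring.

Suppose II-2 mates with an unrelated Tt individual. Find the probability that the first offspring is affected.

1/4

II-2 is clear so carries T and passed t to III-3 (tt), so II-2 is Tt.
The cross gives 1/4 TT : 1/2 Tt : 1/4 tt, so P(offspring is affected) = 1/4.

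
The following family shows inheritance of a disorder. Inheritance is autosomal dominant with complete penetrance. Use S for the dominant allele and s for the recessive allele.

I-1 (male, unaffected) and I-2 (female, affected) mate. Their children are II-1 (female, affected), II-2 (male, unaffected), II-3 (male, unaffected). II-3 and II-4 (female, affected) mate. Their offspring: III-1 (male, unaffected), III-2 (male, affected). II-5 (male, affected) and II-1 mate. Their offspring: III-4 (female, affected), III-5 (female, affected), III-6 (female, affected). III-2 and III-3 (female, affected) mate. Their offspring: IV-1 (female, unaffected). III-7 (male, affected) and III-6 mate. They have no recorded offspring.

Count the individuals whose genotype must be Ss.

5

Obligate heterozygotes: I-2 is affected so carries S and passed s to II-2 (ss), so I-2 is Ss; II-1 is affected so carries S and received s from I-1 (ss), so II-1 is Ss; II-4 is affected so carries S and passed s to III-1 (ss), so II-4 is Ss; III-2 is affected so carries S and received s from II-3 (ss), so III-2 is Ss; III-3 is affected so carries S and passed s to IV-1 (ss), so III-3 is Ss.
Every other individual is either homozygous by phenotype or has at least one consistent homozygous assignment, so the count is 5.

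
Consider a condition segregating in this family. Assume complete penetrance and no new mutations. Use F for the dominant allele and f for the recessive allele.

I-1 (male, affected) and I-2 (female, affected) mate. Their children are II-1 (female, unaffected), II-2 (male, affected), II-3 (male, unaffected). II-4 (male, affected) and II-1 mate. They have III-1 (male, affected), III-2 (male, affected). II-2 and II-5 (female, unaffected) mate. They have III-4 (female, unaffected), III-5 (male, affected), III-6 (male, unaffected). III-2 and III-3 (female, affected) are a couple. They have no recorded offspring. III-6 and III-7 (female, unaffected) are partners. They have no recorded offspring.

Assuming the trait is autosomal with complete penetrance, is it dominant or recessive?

I-1 and I-2 are both affected yet have an unaffected child II-1. Under a recessive model two affected parents are homozygous and every child would be affected, so the trait cannot be recessive.

dominant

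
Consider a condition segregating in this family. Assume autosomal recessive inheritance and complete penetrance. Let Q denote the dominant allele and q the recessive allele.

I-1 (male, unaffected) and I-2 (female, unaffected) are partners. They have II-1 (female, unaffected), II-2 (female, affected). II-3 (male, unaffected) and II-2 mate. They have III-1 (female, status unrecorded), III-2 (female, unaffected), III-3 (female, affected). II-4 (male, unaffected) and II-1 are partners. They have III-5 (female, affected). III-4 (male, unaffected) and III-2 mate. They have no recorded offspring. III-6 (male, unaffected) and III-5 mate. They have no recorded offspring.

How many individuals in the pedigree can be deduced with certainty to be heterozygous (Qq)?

6

Obligate heterozygotes: I-1 is unaffected so carries Q and passed q to II-2 (qq), so I-1 is Qq; I-2 is unaffected so carries Q and passed q to II-2 (qq), so I-2 is Qq; II-1 is unaffected so carries Q and passed q to III-5 (qq), so II-1 is Qq; II-3 is unaffected so carries Q and passed q to III-3 (qq), so II-3 is Qq; II-4 is unaffected so carries Q and passed q to III-5 (qq), so II-4 is Qq; III-2 is unaffected so carries Q and received q from II-2 (qq), so III-2 is Qq.
Every other individual is either homozygous by phenotype or has at least one consistent homozygous assignment, so the count is 6.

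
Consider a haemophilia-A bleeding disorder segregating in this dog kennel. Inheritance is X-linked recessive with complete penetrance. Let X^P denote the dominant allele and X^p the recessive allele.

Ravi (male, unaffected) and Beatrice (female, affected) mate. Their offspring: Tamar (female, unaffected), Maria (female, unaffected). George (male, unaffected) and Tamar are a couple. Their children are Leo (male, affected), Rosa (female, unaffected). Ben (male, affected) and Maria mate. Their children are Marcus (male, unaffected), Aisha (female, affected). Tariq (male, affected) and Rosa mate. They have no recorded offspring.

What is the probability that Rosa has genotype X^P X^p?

1/2

George is unaffected, so George is X^P Y.
Tamar is unaffected so carries P and received p from Beatrice (X^p X^p), so Tamar is X^P X^p.
Their cross gives offspring ratios 1/2 X^P X^P : 1/2 X^P X^p. Conditioning on Rosa being unaffected, P(X^P X^p) = 1/2 / 1 = 1/2.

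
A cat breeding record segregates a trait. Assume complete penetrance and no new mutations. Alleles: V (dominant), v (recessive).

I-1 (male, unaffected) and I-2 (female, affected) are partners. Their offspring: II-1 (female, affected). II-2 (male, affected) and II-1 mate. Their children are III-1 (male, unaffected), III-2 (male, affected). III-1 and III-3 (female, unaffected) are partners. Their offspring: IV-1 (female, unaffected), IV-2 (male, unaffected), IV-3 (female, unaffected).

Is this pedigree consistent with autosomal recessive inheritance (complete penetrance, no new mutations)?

No

Under autosomal recessive, III-1 (unaffected, male) cannot arise from II-2 (affected) × II-1 (affected).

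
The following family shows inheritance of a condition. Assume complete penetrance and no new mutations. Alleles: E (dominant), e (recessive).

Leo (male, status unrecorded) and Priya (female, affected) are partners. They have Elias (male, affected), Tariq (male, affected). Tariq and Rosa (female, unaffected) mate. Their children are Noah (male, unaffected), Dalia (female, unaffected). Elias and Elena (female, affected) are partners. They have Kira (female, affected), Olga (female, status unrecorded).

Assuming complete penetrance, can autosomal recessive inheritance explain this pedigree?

Yes

A consistent assignment under autosomal recessive exists: Leo Ee, Priya ee, Elias ee, Tariq ee, Rosa EE, Elena ee, Noah Ee, Dalia Ee, Kira ee, Olga ee.
In this assignment every recorded phenotype matches its genotype and every non-founder's genotype is obtainable from its parents' genotypes, so the pedigree is consistent.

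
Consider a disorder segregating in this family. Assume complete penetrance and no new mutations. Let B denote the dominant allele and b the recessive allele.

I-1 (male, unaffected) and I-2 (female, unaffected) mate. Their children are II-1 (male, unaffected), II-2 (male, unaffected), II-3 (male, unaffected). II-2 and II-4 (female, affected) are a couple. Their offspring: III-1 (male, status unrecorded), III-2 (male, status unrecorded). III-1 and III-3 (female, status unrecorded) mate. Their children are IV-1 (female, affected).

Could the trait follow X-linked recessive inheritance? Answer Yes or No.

A consistent assignment under X-linked recessive exists: I-1 X^B Y, I-2 X^B X^B, II-1 X^B Y, II-2 X^B Y, II-3 X^B Y, II-4 X^b X^b, III-1 X^b Y, III-2 X^b Y, III-3 X^B X^b, IV-1 X^b X^b.
In this assignment every recorded phenotype matches its genotype and every non-founder's genotype is obtainable from its parents' genotypes, so the pedigree is consistent.

Yes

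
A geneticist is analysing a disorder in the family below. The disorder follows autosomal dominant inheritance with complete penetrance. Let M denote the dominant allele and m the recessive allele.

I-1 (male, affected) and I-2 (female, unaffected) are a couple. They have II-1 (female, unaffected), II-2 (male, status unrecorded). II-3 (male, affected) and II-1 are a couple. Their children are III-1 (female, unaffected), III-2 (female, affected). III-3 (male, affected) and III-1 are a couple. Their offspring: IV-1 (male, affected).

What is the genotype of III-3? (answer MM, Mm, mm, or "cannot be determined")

III-3's phenotype allows MM or Mm, and no parent or child forces a single allele at both positions; consistent genotype assignments exist with III-3 as MM or Mm.

cannot be determined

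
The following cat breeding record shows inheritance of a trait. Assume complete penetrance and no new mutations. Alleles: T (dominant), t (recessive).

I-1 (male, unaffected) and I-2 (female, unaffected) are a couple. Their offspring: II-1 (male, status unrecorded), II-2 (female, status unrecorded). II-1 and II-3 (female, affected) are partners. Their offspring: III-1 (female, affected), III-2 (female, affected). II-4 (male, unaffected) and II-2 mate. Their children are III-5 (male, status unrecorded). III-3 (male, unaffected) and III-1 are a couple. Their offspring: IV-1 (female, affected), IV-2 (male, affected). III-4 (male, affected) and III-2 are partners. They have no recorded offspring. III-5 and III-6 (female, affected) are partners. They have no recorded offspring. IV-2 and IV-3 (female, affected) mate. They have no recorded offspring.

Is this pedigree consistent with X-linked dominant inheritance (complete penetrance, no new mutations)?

A consistent assignment under X-linked dominant exists: I-1 X^t Y, I-2 X^t X^t, II-1 X^t Y, II-2 X^t X^t, II-3 X^T X^T, II-4 X^t Y, III-1 X^T X^t, III-2 X^T X^t, III-3 X^t Y, III-4 X^T Y, III-5 X^t Y, III-6 X^T X^T, IV-1 X^T X^t, IV-2 X^T Y, IV-3 X^T X^T.
In this assignment every recorded phenotype matches its genotype and every non-founder's genotype is obtainable from its parents' genotypes, so the pedigree is consistent.

Yes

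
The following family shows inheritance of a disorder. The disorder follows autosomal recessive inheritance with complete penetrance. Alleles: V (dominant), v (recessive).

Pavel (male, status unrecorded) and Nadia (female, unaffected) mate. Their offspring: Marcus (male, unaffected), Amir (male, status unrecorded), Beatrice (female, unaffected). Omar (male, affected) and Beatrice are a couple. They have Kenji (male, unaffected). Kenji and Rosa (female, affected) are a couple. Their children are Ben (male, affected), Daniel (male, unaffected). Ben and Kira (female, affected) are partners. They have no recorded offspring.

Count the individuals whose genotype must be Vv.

Obligate heterozygotes: Kenji is unaffected so carries V and received v from Omar (vv), so Kenji is Vv; Daniel is unaffected so carries V and received v from Rosa (vv), so Daniel is Vv.
Every other individual is either homozygous by phenotype or has at least one consistent homozygous assignment, so the count is 2.

2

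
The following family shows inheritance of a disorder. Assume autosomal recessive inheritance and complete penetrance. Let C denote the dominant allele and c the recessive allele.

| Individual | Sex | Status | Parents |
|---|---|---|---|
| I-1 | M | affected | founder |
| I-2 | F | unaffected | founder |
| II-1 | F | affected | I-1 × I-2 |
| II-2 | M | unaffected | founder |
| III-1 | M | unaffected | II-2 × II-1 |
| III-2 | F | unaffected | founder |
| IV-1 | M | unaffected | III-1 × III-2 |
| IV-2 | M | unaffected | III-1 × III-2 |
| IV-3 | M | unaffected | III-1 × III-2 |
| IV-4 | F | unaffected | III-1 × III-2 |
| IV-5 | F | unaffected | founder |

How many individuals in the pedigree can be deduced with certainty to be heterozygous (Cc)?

2

Obligate heterozygotes: I-2 is unaffected so carries C and passed c to II-1 (cc), so I-2 is Cc; III-1 is unaffected so carries C and received c from II-1 (cc), so III-1 is Cc.
Every other individual is either homozygous by phenotype or has at least one consistent homozygous assignment, so the count is 2.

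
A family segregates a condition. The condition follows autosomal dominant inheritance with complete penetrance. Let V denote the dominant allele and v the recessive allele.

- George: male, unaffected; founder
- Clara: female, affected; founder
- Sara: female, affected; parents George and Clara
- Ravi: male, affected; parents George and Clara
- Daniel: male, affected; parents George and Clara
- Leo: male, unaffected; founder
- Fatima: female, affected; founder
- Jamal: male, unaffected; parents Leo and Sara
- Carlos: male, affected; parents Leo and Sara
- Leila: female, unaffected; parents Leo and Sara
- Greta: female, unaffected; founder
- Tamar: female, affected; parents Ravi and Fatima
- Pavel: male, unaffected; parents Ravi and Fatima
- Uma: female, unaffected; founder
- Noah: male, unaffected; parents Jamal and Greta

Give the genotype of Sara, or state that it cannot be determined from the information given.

From phenotype alone, Sara is VV or Vv.
Sara is affected so carries V and received v from George (vv), so Sara is Vv.

Vv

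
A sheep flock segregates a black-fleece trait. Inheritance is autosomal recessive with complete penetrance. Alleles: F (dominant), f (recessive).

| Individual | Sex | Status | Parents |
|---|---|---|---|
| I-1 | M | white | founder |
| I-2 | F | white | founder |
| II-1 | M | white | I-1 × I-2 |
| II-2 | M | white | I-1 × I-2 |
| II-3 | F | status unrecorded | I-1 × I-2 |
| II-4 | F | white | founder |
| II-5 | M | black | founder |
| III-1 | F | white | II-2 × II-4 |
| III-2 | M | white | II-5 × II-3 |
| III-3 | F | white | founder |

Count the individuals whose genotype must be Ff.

Obligate heterozygotes: III-2 is white so carries F and received f from II-5 (ff), so III-2 is Ff.
Every other individual is either homozygous by phenotype or has at least one consistent homozygous assignment, so the count is 1.

1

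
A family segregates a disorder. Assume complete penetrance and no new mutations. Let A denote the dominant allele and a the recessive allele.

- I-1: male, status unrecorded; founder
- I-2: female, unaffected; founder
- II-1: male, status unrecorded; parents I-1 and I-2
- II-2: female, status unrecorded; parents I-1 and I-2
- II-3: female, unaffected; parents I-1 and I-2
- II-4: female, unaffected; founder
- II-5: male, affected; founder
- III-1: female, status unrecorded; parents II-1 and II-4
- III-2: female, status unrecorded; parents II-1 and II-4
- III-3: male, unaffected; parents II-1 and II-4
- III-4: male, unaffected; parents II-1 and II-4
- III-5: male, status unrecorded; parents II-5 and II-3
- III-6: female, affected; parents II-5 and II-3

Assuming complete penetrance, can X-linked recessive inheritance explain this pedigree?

A consistent assignment under X-linked recessive exists: I-1 X^A Y, I-2 X^A X^a, II-1 X^A Y, II-2 X^A X^A, II-3 X^A X^a, II-4 X^A X^A, II-5 X^a Y, III-1 X^A X^A, III-2 X^A X^A, III-3 X^A Y, III-4 X^A Y, III-5 X^A Y, III-6 X^a X^a.
In this assignment every recorded phenotype matches its genotype and every non-founder's genotype is obtainable from its parents' genotypes, so the pedigree is consistent.

Yes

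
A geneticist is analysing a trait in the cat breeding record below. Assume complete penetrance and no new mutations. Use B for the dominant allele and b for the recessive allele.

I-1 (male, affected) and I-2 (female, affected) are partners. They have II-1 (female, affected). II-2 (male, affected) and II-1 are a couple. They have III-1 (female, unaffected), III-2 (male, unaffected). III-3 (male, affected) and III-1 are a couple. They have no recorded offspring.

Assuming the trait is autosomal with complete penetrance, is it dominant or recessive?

II-2 and II-1 are both affected yet have an unaffected child III-1. Under a recessive model two affected parents are homozygous and every child would be affected, so the trait cannot be recessive.

dominant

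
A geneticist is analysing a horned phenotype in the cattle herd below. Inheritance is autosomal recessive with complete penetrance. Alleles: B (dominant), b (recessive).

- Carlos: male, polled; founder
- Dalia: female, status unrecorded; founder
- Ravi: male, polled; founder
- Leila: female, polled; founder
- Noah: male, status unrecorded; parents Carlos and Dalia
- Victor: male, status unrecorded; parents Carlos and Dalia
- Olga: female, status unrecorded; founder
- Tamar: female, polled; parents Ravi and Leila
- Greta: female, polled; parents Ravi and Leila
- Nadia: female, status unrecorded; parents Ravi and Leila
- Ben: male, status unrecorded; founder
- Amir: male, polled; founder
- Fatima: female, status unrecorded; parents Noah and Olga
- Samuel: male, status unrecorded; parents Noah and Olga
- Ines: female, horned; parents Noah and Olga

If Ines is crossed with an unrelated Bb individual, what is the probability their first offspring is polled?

Ines is horned, so Ines is bb.
The cross gives 1/2 Bb : 1/2 bb, so P(offspring is polled) = 1/2.

1/2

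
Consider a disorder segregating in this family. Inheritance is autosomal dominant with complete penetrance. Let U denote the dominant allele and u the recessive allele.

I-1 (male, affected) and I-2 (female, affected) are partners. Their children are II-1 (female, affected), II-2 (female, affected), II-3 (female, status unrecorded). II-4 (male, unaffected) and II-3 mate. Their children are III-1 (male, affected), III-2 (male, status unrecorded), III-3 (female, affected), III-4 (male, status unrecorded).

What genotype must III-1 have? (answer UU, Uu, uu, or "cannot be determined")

Uu

From phenotype alone, III-1 is UU or Uu.
III-1 is affected so carries U and received u from II-4 (uu), so III-1 is Uu.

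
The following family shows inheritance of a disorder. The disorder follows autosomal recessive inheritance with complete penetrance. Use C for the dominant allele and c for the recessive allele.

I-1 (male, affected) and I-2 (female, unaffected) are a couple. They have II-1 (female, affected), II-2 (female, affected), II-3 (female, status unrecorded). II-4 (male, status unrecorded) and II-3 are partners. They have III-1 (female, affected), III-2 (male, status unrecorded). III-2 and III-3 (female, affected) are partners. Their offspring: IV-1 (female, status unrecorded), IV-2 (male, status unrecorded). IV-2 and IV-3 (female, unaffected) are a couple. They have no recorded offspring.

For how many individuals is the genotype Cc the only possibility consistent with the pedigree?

Obligate heterozygotes: I-2 is unaffected so carries C and passed c to II-1 (cc), so I-2 is Cc.
Every other individual is either homozygous by phenotype or has at least one consistent homozygous assignment, so the count is 1.

1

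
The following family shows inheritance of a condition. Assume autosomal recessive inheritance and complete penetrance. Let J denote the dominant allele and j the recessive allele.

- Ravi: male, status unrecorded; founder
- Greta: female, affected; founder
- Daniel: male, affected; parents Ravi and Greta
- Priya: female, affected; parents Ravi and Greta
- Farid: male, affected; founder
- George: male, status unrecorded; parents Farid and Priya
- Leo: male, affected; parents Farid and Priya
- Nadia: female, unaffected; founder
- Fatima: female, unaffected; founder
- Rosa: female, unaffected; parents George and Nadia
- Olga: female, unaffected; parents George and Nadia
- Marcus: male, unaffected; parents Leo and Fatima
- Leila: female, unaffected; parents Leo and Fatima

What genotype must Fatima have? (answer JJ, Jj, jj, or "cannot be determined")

cannot be determined

Fatima's phenotype allows JJ or Jj, and no parent or child forces a single allele at both positions; consistent genotype assignments exist with Fatima as JJ or Jj.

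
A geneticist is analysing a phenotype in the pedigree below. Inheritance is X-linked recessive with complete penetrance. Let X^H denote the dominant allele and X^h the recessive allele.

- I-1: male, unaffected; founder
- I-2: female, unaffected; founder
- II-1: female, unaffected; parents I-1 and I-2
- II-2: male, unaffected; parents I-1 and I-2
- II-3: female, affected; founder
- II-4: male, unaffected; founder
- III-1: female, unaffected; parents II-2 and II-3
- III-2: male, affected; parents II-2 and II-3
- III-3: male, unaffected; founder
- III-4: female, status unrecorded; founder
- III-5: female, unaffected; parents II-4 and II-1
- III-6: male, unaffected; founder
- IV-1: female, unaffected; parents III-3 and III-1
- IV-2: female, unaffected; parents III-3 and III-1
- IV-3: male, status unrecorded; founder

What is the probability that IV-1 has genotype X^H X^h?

1/2

III-3 is unaffected, so III-3 is X^H Y.
III-1 is unaffected so carries H and received h from II-3 (X^h X^h), so III-1 is X^H X^h.
Their cross gives offspring ratios 1/2 X^H X^H : 1/2 X^H X^h. Conditioning on IV-1 being unaffected, P(X^H X^h) = 1/2 / 1 = 1/2.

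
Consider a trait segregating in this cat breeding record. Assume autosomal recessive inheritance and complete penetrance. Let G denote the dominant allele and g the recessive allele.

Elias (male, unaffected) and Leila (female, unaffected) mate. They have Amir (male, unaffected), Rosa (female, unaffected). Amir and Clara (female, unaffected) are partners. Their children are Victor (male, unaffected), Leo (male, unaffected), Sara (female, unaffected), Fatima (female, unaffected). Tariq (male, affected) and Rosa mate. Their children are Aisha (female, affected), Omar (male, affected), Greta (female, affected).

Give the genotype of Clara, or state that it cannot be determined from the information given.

Clara's phenotype allows GG or Gg, and no parent or child forces a single allele at both positions; consistent genotype assignments exist with Clara as GG or Gg.

cannot be determined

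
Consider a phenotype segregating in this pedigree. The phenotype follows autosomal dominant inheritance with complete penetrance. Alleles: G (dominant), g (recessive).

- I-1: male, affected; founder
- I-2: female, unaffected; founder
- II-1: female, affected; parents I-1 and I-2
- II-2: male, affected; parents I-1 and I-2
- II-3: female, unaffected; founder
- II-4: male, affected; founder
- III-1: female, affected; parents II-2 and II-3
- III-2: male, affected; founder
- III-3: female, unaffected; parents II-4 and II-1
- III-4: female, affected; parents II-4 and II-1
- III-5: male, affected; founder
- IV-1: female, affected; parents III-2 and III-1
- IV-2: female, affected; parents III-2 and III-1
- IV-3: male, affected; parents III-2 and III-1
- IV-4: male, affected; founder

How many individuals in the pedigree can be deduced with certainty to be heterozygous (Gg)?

4

Obligate heterozygotes: II-1 is affected so carries G and received g from I-2 (gg), so II-1 is Gg; II-2 is affected so carries G and received g from I-2 (gg), so II-2 is Gg; II-4 is affected so carries G and passed g to III-3 (gg), so II-4 is Gg; III-1 is affected so carries G and received g from II-3 (gg), so III-1 is Gg.
Every other individual is either homozygous by phenotype or has at least one consistent homozygous assignment, so the count is 4.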